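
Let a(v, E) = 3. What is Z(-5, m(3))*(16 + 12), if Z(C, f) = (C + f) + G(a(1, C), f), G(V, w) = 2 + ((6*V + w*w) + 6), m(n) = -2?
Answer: 644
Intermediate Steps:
G(V, w) = 8 + w² + 6*V (G(V, w) = 2 + ((6*V + w²) + 6) = 2 + ((w² + 6*V) + 6) = 2 + (6 + w² + 6*V) = 8 + w² + 6*V)
Z(C, f) = 26 + C + f + f² (Z(C, f) = (C + f) + (8 + f² + 6*3) = (C + f) + (8 + f² + 18) = (C + f) + (26 + f²) = 26 + C + f + f²)
Z(-5, m(3))*(16 + 12) = (26 - 5 - 2 + (-2)²)*(16 + 12) = (26 - 5 - 2 + 4)*28 = 23*28 = 644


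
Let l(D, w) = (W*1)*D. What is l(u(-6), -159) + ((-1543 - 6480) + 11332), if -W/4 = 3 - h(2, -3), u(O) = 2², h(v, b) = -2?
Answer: 3229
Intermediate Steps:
u(O) = 4
W = -20 (W = -4*(3 - 1*(-2)) = -4*(3 + 2) = -4*5 = -20)
l(D, w) = -20*D (l(D, w) = (-20*1)*D = -20*D)
l(u(-6), -159) + ((-1543 - 6480) + 11332) = -20*4 + ((-1543 - 6480) + 11332) = -80 + (-8023 + 11332) = -80 + 3309 = 3229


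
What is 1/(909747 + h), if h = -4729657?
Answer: -1/3819910 ≈ -2.6179e-7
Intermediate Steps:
1/(909747 + h) = 1/(909747 - 4729657) = 1/(-3819910) = -1/3819910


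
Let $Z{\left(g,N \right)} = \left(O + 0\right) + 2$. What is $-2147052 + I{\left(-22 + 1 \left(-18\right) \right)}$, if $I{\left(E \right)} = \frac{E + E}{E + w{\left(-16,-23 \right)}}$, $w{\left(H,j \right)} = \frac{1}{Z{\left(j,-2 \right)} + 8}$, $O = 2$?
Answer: $- \frac{1028436948}{479} \approx -2.147 \cdot 10^{6}$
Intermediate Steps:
$Z{\left(g,N \right)} = 4$ ($Z{\left(g,N \right)} = \left(2 + 0\right) + 2 = 2 + 2 = 4$)
$w{\left(H,j \right)} = \frac{1}{12}$ ($w{\left(H,j \right)} = \frac{1}{4 + 8} = \frac{1}{12}$)
$I{\left(E \right)} = \frac{2 E}{\frac{1}{12} + E}$ ($I{\left(E \right)} = \frac{E + E}{E + \frac{1}{12}} = \frac{2 E}{\frac{1}{12} + E}$)
$-2147052 + I{\left(-22 + 1 \left(-18\right) \right)} = -2147052 + \frac{24 \left(-22 + 1 \left(-18\right)\right)}{1 + 12 \left(-22 + 1 \left(-18\right)\right)} = -2147052 + \frac{24 \left(-22 - 18\right)}{1 + 12 \left(-22 - 18\right)} = -2147052 + 24 \left(-40\right) \frac{1}{1 + 12 \left(-40\right)} = -2147052 + 24 \left(-40\right) \frac{1}{1 - 480} = -2147052 + 24 \left(-40\right) \frac{1}{-479} = -2147052 + 24 \left(-40\right) \left(- \frac{1}{479}\right) = -2147052 + \frac{960}{479} = - \frac{1028436948}{479}$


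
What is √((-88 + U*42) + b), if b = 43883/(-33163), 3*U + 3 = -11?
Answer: 5*I*√12551764381/33163 ≈ 16.892*I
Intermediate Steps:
U = -14/3 (U = -1 + (⅓)*(-11) = -1 - 11/3 = -14/3 ≈ -4.6667)
b = -43883/33163 (b = 43883*(-1/33163) = -43883/33163 ≈ -1.3233)
√((-88 + U*42) + b) = √((-88 - 14/3*42) - 43883/33163) = √((-88 - 196) - 43883/33163) = √(-284 - 43883/33163) = √(-9462175/33163) = 5*I*√12551764381/33163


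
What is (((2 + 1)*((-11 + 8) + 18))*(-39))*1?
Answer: -1755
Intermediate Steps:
(((2 + 1)*((-11 + 8) + 18))*(-39))*1 = ((3*(-3 + 18))*(-39))*1 = ((3*15)*(-39))*1 = (45*(-39))*1 = -1755*1 = -1755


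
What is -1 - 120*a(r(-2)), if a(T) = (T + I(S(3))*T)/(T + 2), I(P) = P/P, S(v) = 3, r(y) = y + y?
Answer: -481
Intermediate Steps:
r(y) = 2*y
I(P) = 1
a(T) = 2*T/(2 + T) (a(T) = (T + 1*T)/(T + 2) = (T + T)/(2 + T) = (2*T)/(2 + T) = 2*T/(2 + T))
-1 - 120*a(r(-2)) = -1 - 240*2*(-2)/(2 + 2*(-2)) = -1 - 240*(-4)/(2 - 4) = -1 - 240*(-4)/(-2) = -1 - 240*(-4)*(-1)/2 = -1 - 120*4 = -1 - 480 = -481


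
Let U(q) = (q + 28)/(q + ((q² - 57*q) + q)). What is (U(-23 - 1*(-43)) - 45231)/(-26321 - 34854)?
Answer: 7915437/10705625 ≈ 0.73937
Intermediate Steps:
U(q) = (28 + q)/(q² - 55*q) (U(q) = (28 + q)/(q + (q² - 56*q)) = (28 + q)/(q² - 55*q))
(U(-23 - 1*(-43)) - 45231)/(-26321 - 34854) = ((28 + (-23 - 1*(-43)))/((-23 - 1*(-43))*(-55 + (-23 - 1*(-43)))) - 45231)/(-26321 - 34854) = ((28 + (-23 + 43))/((-23 + 43)*(-55 + (-23 + 43))) - 45231)/(-61175) = ((28 + 20)/(20*(-55 + 20)) - 45231)*(-1/61175) = ((1/20)*48/(-35) - 45231)*(-1/61175) = ((1/20)*(-1/35)*48 - 45231)*(-1/61175) = (-12/175 - 45231)*(-1/61175) = -7915437/175*(-1/61175) = 7915437/10705625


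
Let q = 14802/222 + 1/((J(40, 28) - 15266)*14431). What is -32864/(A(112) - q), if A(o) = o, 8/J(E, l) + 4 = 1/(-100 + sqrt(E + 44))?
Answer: -15785402769086530501917699098304/21770408798923099807872352345 + 10388199451136*sqrt(21)/21770408798923099807872352345 ≈ -725.08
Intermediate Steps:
J(E, l) = 8/(-4 + 1/(-100 + sqrt(44 + E))) (J(E, l) = 8/(-4 + 1/(-100 + sqrt(E + 44))) = 8/(-4 + 1/(-100 + sqrt(44 + E))))
q = 2467/37 + 1/(14431*(-15266 + 8*(100 - 2*sqrt(21))/(-401 + 8*sqrt(21)))) (q = 14802/222 + 1/(8*(100 - sqrt(44 + 40))/(-401 + 4*sqrt(44 + 40)) - 15266*14431) = 14802*(1/222) + (1/14431)/(8*(100 - sqrt(84))/(-401 + 4*sqrt(84)) - 15266) = 2467/37 + (1/14431)/(8*(100 - 2*sqrt(21))/(-401 + 4*(2*sqrt(21))) - 15266) = 2467/37 + (1/14431)/(8*(100 - 2*sqrt(21))/(-401 + 8*sqrt(21)) - 15266) = 2467/37 + (1/14431)/(-15266 + 8*(100 - 2*sqrt(21))/(-401 + 8*sqrt(21))) = 2467/37 + 1/(14431*(-15266 + 8*(100 - 2*sqrt(21))/(-401 + 8*sqrt(21)))) ≈ 66.676)
-32864/(A(112) - q) = -32864/(112 - (31508221601465317761/472559464667033950 - 4*sqrt(21)/134104712946050175)) = -32864/(112 + (-31508221601465317761/472559464667033950 + 4*sqrt(21)/134104712946050175)) = -32864/(21418438441242484639/472559464667033950 + 4*sqrt(21)/134104712946050175)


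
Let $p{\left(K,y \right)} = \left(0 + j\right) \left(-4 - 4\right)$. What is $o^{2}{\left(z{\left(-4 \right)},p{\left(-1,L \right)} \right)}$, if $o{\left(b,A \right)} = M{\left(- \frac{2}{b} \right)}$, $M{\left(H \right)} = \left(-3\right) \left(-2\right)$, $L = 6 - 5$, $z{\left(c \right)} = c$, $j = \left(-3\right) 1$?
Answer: $36$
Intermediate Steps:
$j = -3$
$L = 1$
$p{\left(K,y \right)} = 24$ ($p{\left(K,y \right)} = \left(0 - 3\right) \left(-4 - 4\right) = \left(-3\right) \left(-8\right) = 24$)
$M{\left(H \right)} = 6$
$o{\left(b,A \right)} = 6$
$o^{2}{\left(z{\left(-4 \right)},p{\left(-1,L \right)} \right)} = 6^{2} = 36$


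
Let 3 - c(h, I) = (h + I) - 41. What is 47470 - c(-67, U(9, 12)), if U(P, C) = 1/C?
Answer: 568309/12 ≈ 47359.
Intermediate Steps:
c(h, I) = 44 - I - h (c(h, I) = 3 - ((h + I) - 41) = 3 - ((I + h) - 41) = 3 - (-41 + I + h) = 3 + (41 - I - h) = 44 - I - h)
47470 - c(-67, U(9, 12)) = 47470 - (44 - 1/12 - 1*(-67)) = 47470 - (44 - 1*1/12 + 67) = 47470 - (44 - 1/12 + 67) = 47470 - 1*1331/12 = 47470 - 1331/12 = 568309/12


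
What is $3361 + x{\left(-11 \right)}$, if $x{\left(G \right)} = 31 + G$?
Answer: $3381$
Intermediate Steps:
$3361 + x{\left(-11 \right)} = 3361 + \left(31 - 11\right) = 3361 + 20 = 3381$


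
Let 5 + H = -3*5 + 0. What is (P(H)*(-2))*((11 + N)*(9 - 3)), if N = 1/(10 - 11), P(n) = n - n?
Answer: 0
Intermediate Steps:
H = -20 (H = -5 + (-3*5 + 0) = -5 + (-15 + 0) = -5 - 15 = -20)
P(n) = 0
N = -1 (N = 1/(-1) = -1)
(P(H)*(-2))*((11 + N)*(9 - 3)) = (0*(-2))*((11 - 1)*(9 - 3)) = 0*(10*6) = 0*60 = 0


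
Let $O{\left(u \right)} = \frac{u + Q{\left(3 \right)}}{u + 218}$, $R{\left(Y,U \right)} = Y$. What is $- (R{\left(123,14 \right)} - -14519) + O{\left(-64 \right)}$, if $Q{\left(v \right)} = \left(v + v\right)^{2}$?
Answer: $- \frac{161064}{11} \approx -14642.0$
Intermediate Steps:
$Q{\left(v \right)} = 4 v^{2}$ ($Q{\left(v \right)} = \left(2 v\right)^{2} = 4 v^{2}$)
$O{\left(u \right)} = \frac{36 + u}{218 + u}$ ($O{\left(u \right)} = \frac{u + 4 \cdot 3^{2}}{u + 218} = \frac{u + 4 \cdot 9}{218 + u} = \frac{u + 36}{218 + u} = \frac{36 + u}{218 + u}$)
$- (R{\left(123,14 \right)} - -14519) + O{\left(-64 \right)} = - (123 - -14519) + \frac{36 - 64}{218 - 64} = - (123 + 14519) + \frac{1}{154} \left(-28\right) = \left(-1\right) 14642 + \frac{1}{154} \left(-28\right) = -14642 - \frac{2}{11} = - \frac{161064}{11}$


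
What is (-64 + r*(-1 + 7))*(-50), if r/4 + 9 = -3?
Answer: 17600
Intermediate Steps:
r = -48 (r = -36 + 4*(-3) = -36 - 12 = -48)
(-64 + r*(-1 + 7))*(-50) = (-64 - 48*(-1 + 7))*(-50) = (-64 - 48*6)*(-50) = (-64 - 288)*(-50) = -352*(-50) = 17600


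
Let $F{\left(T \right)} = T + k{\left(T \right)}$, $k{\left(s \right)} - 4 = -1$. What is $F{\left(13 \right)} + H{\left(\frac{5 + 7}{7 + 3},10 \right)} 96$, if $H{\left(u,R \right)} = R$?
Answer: $976$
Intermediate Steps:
$k{\left(s \right)} = 3$ ($k{\left(s \right)} = 4 - 1 = 3$)
$F{\left(T \right)} = 3 + T$ ($F{\left(T \right)} = T + 3 = 3 + T$)
$F{\left(13 \right)} + H{\left(\frac{5 + 7}{7 + 3},10 \right)} 96 = \left(3 + 13\right) + 10 \cdot 96 = 16 + 960 = 976$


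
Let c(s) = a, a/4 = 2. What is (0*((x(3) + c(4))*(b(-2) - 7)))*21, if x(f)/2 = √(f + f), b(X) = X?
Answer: 0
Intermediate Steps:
x(f) = 2*√2*√f (x(f) = 2*√(f + f) = 2*√(2*f) = 2*(√2*√f) = 2*√2*√f)
a = 8 (a = 4*2 = 8)
c(s) = 8
(0*((x(3) + c(4))*(b(-2) - 7)))*21 = (0*((2*√2*√3 + 8)*(-2 - 7)))*21 = (0*((2*√6 + 8)*(-9)))*21 = (0*((8 + 2*√6)*(-9)))*21 = (0*(-72 - 18*√6))*21 = 0*21 = 0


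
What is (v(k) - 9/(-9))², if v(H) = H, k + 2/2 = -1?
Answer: 1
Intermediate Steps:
k = -2 (k = -1 - 1 = -2)
(v(k) - 9/(-9))² = (-2 - 9/(-9))² = (-2 - 9*(-⅑))² = (-2 + 1)² = (-1)² = 1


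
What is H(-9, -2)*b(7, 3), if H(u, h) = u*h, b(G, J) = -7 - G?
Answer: -252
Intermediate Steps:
H(u, h) = h*u
H(-9, -2)*b(7, 3) = (-2*(-9))*(-7 - 1*7) = 18*(-7 - 7) = 18*(-14) = -252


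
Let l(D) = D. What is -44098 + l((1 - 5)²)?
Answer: -44082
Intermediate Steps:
-44098 + l((1 - 5)²) = -44098 + (1 - 5)² = -44098 + (-4)² = -44098 + 16 = -44082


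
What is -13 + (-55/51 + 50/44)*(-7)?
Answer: -15041/1122 ≈ -13.406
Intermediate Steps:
-13 + (-55/51 + 50/44)*(-7) = -13 + (-55*1/51 + 50*(1/44))*(-7) = -13 + (-55/51 + 25/22)*(-7) = -13 + (65/1122)*(-7) = -13 - 455/1122 = -15041/1122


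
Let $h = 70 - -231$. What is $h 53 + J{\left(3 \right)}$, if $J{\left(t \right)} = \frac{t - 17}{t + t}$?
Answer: $\frac{47852}{3} \approx 15951.0$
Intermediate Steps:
$h = 301$ ($h = 70 + 231 = 301$)
$J{\left(t \right)} = \frac{-17 + t}{2 t}$
$h 53 + J{\left(3 \right)} = 301 \cdot 53 + \frac{-17 + 3}{2 \cdot 3} = 15953 + \frac{1}{2} \cdot \frac{1}{3} \left(-14\right) = 15953 - \frac{7}{3} = \frac{47852}{3}$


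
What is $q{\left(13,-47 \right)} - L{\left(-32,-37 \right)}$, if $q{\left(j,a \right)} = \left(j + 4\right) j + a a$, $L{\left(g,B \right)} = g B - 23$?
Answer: $1269$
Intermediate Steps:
$L{\left(g,B \right)} = -23 + B g$ ($L{\left(g,B \right)} = B g - 23 = -23 + B g$)
$q{\left(j,a \right)} = a^{2} + j \left(4 + j\right)$ ($q{\left(j,a \right)} = \left(4 + j\right) j + a^{2} = j \left(4 + j\right) + a^{2} = a^{2} + j \left(4 + j\right)$)
$q{\left(13,-47 \right)} - L{\left(-32,-37 \right)} = \left(\left(-47\right)^{2} + 13^{2} + 4 \cdot 13\right) - \left(-23 - -1184\right) = \left(2209 + 169 + 52\right) - \left(-23 + 1184\right) = 2430 - 1161 = 1269$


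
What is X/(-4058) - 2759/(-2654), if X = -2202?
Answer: 8520065/5384966 ≈ 1.5822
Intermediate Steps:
X/(-4058) - 2759/(-2654) = -2202/(-4058) - 2759/(-2654) = -2202*(-1/4058) - 2759*(-1/2654) = 1101/2029 + 2759/2654 = 8520065/5384966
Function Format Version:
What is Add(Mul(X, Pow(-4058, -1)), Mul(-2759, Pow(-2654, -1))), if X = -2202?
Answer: Rational(8520065, 5384966) ≈ 1.5822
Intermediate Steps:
Add(Mul(X, Pow(-4058, -1)), Mul(-2759, Pow(-2654, -1))) = Add(Mul(-2202, Pow(-4058, -1)), Mul(-2759, Pow(-2654, -1))) = Add(Mul(-2202, Rational(-1, 4058)), Mul(-2759, Rational(-1, 2654))) = Add(Rational(1101, 2029), Rational(2759, 2654)) = Rational(8520065, 5384966)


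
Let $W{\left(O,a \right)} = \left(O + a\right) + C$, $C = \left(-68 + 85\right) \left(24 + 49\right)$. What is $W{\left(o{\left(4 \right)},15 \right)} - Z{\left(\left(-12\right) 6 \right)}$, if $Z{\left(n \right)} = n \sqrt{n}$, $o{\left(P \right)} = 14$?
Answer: $1270 + 432 i \sqrt{2} \approx 1270.0 + 610.94 i$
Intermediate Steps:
$C = 1241$ ($C = 17 \cdot 73 = 1241$)
$Z{\left(n \right)} = n^{\frac{3}{2}}$
$W{\left(O,a \right)} = 1241 + O + a$ ($W{\left(O,a \right)} = \left(O + a\right) + 1241 = 1241 + O + a$)
$W{\left(o{\left(4 \right)},15 \right)} - Z{\left(\left(-12\right) 6 \right)} = \left(1241 + 14 + 15\right) - \left(\left(-12\right) 6\right)^{\frac{3}{2}} = 1270 - \left(-72\right)^{\frac{3}{2}} = 1270 - - 432 i \sqrt{2} = 1270 + 432 i \sqrt{2}$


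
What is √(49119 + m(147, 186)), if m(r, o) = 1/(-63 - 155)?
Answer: √2334331138/218 ≈ 221.63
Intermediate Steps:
m(r, o) = -1/218 (m(r, o) = 1/(-218) = -1/218)
√(49119 + m(147, 186)) = √(49119 - 1/218) = √(10707941/218) = √2334331138/218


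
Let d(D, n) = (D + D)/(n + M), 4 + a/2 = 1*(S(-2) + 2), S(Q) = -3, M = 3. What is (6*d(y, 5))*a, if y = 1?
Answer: -15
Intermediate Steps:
a = -10 (a = -8 + 2*(1*(-3 + 2)) = -8 + 2*(1*(-1)) = -8 + 2*(-1) = -8 - 2 = -10)
d(D, n) = 2*D/(3 + n) (d(D, n) = (D + D)/(n + 3) = (2*D)/(3 + n) = 2*D/(3 + n))
(6*d(y, 5))*a = (6*(2*1/(3 + 5)))*(-10) = (6*(2*1/8))*(-10) = (6*(2*1*(⅛)))*(-10) = (6*(¼))*(-10) = (3/2)*(-10) = -15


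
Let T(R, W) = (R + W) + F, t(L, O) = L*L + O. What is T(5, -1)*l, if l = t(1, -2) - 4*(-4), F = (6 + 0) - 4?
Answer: 90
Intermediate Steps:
t(L, O) = O + L² (t(L, O) = L² + O = O + L²)
F = 2 (F = 6 - 4 = 2)
l = 15 (l = (-2 + 1²) - 4*(-4) = (-2 + 1) + 16 = -1 + 16 = 15)
T(R, W) = 2 + R + W (T(R, W) = (R + W) + 2 = 2 + R + W)
T(5, -1)*l = (2 + 5 - 1)*15 = 6*15 = 90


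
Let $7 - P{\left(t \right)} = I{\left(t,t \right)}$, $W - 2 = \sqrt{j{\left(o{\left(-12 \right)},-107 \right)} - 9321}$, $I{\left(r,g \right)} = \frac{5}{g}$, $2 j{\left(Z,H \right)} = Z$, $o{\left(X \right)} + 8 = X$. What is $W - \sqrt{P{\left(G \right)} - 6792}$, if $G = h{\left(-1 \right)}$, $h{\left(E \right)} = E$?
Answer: $2 + i \sqrt{9331} - 2 i \sqrt{1695} \approx 2.0 + 14.256 i$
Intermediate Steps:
$o{\left(X \right)} = -8 + X$
$j{\left(Z,H \right)} = \frac{Z}{2}$
$G = -1$
$W = 2 + i \sqrt{9331}$ ($W = 2 + \sqrt{\frac{-8 - 12}{2} - 9321} = 2 + \sqrt{\frac{1}{2} \left(-20\right) - 9321} = 2 + \sqrt{-10 - 9321} = 2 + \sqrt{-9331} = 2 + i \sqrt{9331} \approx 2.0 + 96.597 i$)
$P{\left(t \right)} = 7 - \frac{5}{t}$
$W - \sqrt{P{\left(G \right)} - 6792} = \left(2 + i \sqrt{9331}\right) - \sqrt{\left(7 - \frac{5}{-1}\right) - 6792} = \left(2 + i \sqrt{9331}\right) - \sqrt{\left(7 - -5\right) - 6792} = \left(2 + i \sqrt{9331}\right) - \sqrt{\left(7 + 5\right) - 6792} = \left(2 + i \sqrt{9331}\right) - \sqrt{12 - 6792} = \left(2 + i \sqrt{9331}\right) - \sqrt{-6780} = \left(2 + i \sqrt{9331}\right) - 2 i \sqrt{1695} = 2 + i \sqrt{9331} - 2 i \sqrt{1695}$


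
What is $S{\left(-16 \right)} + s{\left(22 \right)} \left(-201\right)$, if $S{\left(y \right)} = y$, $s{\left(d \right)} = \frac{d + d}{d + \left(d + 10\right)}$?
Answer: $- \frac{1618}{9} \approx -179.78$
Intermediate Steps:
$s{\left(d \right)} = \frac{2 d}{10 + 2 d}$ ($s{\left(d \right)} = \frac{2 d}{d + \left(10 + d\right)} = \frac{2 d}{10 + 2 d}$)
$S{\left(-16 \right)} + s{\left(22 \right)} \left(-201\right) = -16 + \frac{22}{5 + 22} \left(-201\right) = -16 + \frac{22}{27} \left(-201\right) = -16 - \frac{1474}{9} = - \frac{1618}{9}$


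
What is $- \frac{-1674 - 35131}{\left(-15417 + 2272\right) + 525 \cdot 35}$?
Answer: $\frac{7361}{1046} \approx 7.0373$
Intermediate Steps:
$- \frac{-1674 - 35131}{\left(-15417 + 2272\right) + 525 \cdot 35} = - \frac{-36805}{-13145 + 18375} = - \frac{-36805}{5230} = \left(-1\right) \left(- \frac{7361}{1046}\right) = \frac{7361}{1046}$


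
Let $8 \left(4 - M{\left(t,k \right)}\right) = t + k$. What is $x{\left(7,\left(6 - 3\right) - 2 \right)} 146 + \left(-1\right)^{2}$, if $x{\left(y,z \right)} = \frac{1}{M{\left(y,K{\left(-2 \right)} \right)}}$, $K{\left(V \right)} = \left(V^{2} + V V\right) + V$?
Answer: $\frac{1187}{19} \approx 62.474$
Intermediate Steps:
$K{\left(V \right)} = V + 2 V^{2}$ ($K{\left(V \right)} = \left(V^{2} + V^{2}\right) + V = 2 V^{2} + V = V + 2 V^{2}$)
$M{\left(t,k \right)} = 4 - \frac{k}{8} - \frac{t}{8}$ ($M{\left(t,k \right)} = 4 - \frac{t + k}{8} = 4 - \frac{k + t}{8} = 4 - \left(\frac{k}{8} + \frac{t}{8}\right) = 4 - \frac{k}{8} - \frac{t}{8}$)
$x{\left(y,z \right)} = \frac{1}{\frac{13}{4} - \frac{y}{8}}$ ($x{\left(y,z \right)} = \frac{1}{4 - \frac{\left(-2\right) \left(1 + 2 \left(-2\right)\right)}{8} - \frac{y}{8}} = \frac{1}{4 - \frac{\left(-2\right) \left(1 - 4\right)}{8} - \frac{y}{8}} = \frac{1}{4 - \frac{\left(-2\right) \left(-3\right)}{8} - \frac{y}{8}} = \frac{1}{4 - \frac{3}{4} - \frac{y}{8}} = \frac{1}{\frac{13}{4} - \frac{y}{8}}$)
$x{\left(7,\left(6 - 3\right) - 2 \right)} 146 + \left(-1\right)^{2} = - \frac{8}{-26 + 7} \cdot 146 + \left(-1\right)^{2} = - \frac{8}{-19} \cdot 146 + 1 = \left(-8\right) \left(- \frac{1}{19}\right) 146 + 1 = \frac{8}{19} \cdot 146 + 1 = \frac{1168}{19} + 1 = \frac{1187}{19}$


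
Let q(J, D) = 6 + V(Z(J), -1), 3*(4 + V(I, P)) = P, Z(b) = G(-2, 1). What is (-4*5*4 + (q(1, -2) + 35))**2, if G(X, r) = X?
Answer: 16900/9 ≈ 1877.8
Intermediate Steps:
Z(b) = -2
V(I, P) = -4 + P/3
q(J, D) = 5/3 (q(J, D) = 6 + (-4 + (1/3)*(-1)) = 6 + (-4 - 1/3) = 6 - 13/3 = 5/3)
(-4*5*4 + (q(1, -2) + 35))**2 = (-4*5*4 + (5/3 + 35))**2 = (-20*4 + 110/3)**2 = (-80 + 110/3)**2 = (-130/3)**2 = 16900/9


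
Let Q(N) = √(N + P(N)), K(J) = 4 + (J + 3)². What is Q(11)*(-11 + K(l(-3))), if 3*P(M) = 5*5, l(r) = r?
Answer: -7*√174/3 ≈ -30.779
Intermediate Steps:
P(M) = 25/3 (P(M) = (5*5)/3 = (⅓)*25 = 25/3)
K(J) = 4 + (3 + J)²
Q(N) = √(25/3 + N) (Q(N) = √(N + 25/3) = √(25/3 + N))
Q(11)*(-11 + K(l(-3))) = (√(75 + 9*11)/3)*(-11 + (4 + (3 - 3)²)) = (√(75 + 99)/3)*(-11 + (4 + 0²)) = (√174/3)*(-11 + (4 + 0)) = (√174/3)*(-11 + 4) = (√174/3)*(-7) = -7*√174/3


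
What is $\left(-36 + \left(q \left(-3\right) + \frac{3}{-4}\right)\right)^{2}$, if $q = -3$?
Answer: $\frac{12321}{16} \approx 770.06$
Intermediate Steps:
$\left(-36 + \left(q \left(-3\right) + \frac{3}{-4}\right)\right)^{2} = \left(-36 + \left(\left(-3\right) \left(-3\right) + \frac{3}{-4}\right)\right)^{2} = \left(-36 + \left(9 + 3 \left(- \frac{1}{4}\right)\right)\right)^{2} = \left(-36 + \left(9 - \frac{3}{4}\right)\right)^{2} = \left(-36 + \frac{33}{4}\right)^{2} = \left(- \frac{111}{4}\right)^{2} = \frac{12321}{16}$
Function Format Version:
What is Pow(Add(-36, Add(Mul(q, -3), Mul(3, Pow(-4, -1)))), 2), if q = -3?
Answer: Rational(12321, 16) ≈ 770.06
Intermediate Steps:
Pow(Add(-36, Add(Mul(q, -3), Mul(3, Pow(-4, -1)))), 2) = Pow(Add(-36, Add(Mul(-3, -3), Mul(3, Pow(-4, -1)))), 2) = Pow(Add(-36, Add(9, Mul(3, Rational(-1, 4)))), 2) = Pow(Add(-36, Add(9, Rational(-3, 4))), 2) = Pow(Add(-36, Rational(33, 4)), 2) = Pow(Rational(-111, 4), 2) = Rational(12321, 16)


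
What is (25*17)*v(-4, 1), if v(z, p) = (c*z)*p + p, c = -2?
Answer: 3825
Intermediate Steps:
v(z, p) = p - 2*p*z (v(z, p) = (-2*z)*p + p = -2*p*z + p = p - 2*p*z)
(25*17)*v(-4, 1) = (25*17)*(1*(1 - 2*(-4))) = 425*(1*(1 + 8)) = 425*(1*9) = 425*9 = 3825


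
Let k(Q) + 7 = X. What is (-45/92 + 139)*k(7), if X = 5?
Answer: -12743/46 ≈ -277.02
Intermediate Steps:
k(Q) = -2 (k(Q) = -7 + 5 = -2)
(-45/92 + 139)*k(7) = (-45/92 + 139)*(-2) = (12743/92)*(-2) = -12743/46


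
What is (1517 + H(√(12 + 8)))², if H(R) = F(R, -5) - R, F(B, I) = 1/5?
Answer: 57547896/25 - 30344*√5/5 ≈ 2.2883e+6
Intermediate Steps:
F(B, I) = ⅕
H(R) = ⅕ - R
(1517 + H(√(12 + 8)))² = (1517 + (⅕ - √(12 + 8)))² = (1517 + (⅕ - √20))² = (1517 + (⅕ - 2*√5))² = (7586/5 - 2*√5)²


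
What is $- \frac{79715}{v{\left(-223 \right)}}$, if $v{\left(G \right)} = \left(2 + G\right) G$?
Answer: $- \frac{79715}{49283} \approx -1.6175$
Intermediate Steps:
$v{\left(G \right)} = G \left(2 + G\right)$
$- \frac{79715}{v{\left(-223 \right)}} = - \frac{79715}{\left(-223\right) \left(2 - 223\right)} = - \frac{79715}{\left(-223\right) \left(-221\right)} = - \frac{79715}{49283}$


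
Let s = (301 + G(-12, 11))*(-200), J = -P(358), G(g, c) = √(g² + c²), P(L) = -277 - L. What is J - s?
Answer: 60835 + 200*√265 ≈ 64091.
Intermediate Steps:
G(g, c) = √(c² + g²)
J = 635 (J = -(-277 - 1*358) = -(-277 - 358) = -1*(-635) = 635)
s = -60200 - 200*√265 (s = (301 + √(11² + (-12)²))*(-200) = (301 + √(121 + 144))*(-200) = (301 + √265)*(-200) = -60200 - 200*√265 ≈ -63456.)
J - s = 635 - (-60200 - 200*√265) = 635 + (60200 + 200*√265) = 60835 + 200*√265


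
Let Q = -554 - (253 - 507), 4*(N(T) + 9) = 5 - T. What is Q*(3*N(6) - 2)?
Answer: 8925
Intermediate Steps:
N(T) = -31/4 - T/4 (N(T) = -9 + (5 - T)/4 = -9 + (5/4 - T/4) = -31/4 - T/4)
Q = -300 (Q = -554 - 1*(-254) = -554 + 254 = -300)
Q*(3*N(6) - 2) = -300*(3*(-31/4 - ¼*6) - 2) = -300*(3*(-31/4 - 3/2) - 2) = -300*(3*(-37/4) - 2) = -300*(-111/4 - 2) = -300*(-119/4) = 8925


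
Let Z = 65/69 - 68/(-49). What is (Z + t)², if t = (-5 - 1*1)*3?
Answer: 2806986361/11431161 ≈ 245.56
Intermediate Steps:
Z = 7877/3381 (Z = 65*(1/69) - 68*(-1/49) = 65/69 + 68/49 = 7877/3381 ≈ 2.3298)
t = -18 (t = (-5 - 1)*3 = -6*3 = -18)
(Z + t)² = (7877/3381 - 18)² = (-52981/3381)² = 2806986361/11431161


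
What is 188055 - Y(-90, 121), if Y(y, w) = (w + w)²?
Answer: 129491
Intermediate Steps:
Y(y, w) = 4*w² (Y(y, w) = (2*w)² = 4*w²)
188055 - Y(-90, 121) = 188055 - 4*121² = 188055 - 4*14641 = 188055 - 1*58564 = 188055 - 58564 = 129491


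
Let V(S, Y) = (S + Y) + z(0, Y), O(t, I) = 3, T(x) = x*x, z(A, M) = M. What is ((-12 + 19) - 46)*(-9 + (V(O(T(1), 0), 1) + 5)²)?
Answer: -3549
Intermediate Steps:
T(x) = x²
V(S, Y) = S + 2*Y (V(S, Y) = (S + Y) + Y = S + 2*Y)
((-12 + 19) - 46)*(-9 + (V(O(T(1), 0), 1) + 5)²) = ((-12 + 19) - 46)*(-9 + ((3 + 2*1) + 5)²) = (7 - 46)*(-9 + ((3 + 2) + 5)²) = -39*(-9 + (5 + 5)²) = -39*(-9 + 10²) = -39*(-9 + 100) = -39*91 = -3549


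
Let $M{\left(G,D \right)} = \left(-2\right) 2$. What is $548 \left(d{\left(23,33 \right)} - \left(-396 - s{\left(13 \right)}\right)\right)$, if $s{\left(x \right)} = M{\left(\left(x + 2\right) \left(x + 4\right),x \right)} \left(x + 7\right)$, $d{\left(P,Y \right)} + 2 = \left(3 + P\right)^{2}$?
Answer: $542520$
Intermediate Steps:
$M{\left(G,D \right)} = -4$
$d{\left(P,Y \right)} = -2 + \left(3 + P\right)^{2}$
$s{\left(x \right)} = -28 - 4 x$ ($s{\left(x \right)} = - 4 \left(x + 7\right) = - 4 \left(7 + x\right) = -28 - 4 x$)
$548 \left(d{\left(23,33 \right)} - \left(-396 - s{\left(13 \right)}\right)\right) = 548 \left(\left(-2 + \left(3 + 23\right)^{2}\right) - \left(-396 - \left(-28 - 52\right)\right)\right) = 548 \left(\left(-2 + 26^{2}\right) - \left(-396 - \left(-28 - 52\right)\right)\right) = 548 \left(\left(-2 + 676\right) - \left(-396 - -80\right)\right) = 548 \left(674 - \left(-396 + 80\right)\right) = 548 \left(674 - -316\right) = 548 \left(674 + 316\right) = 548 \cdot 990 = 542520$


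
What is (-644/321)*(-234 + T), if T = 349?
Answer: -74060/321 ≈ -230.72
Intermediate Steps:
(-644/321)*(-234 + T) = (-644/321)*(-234 + 349) = -644*1/321*115 = -644/321*115 = -74060/321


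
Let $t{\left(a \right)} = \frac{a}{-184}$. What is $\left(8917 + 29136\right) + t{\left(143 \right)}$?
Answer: $\frac{7001609}{184} \approx 38052.0$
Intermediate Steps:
$t{\left(a \right)} = - \frac{a}{184}$ ($t{\left(a \right)} = a \left(- \frac{1}{184}\right) = - \frac{a}{184}$)
$\left(8917 + 29136\right) + t{\left(143 \right)} = \left(8917 + 29136\right) - \frac{143}{184} = 38053 - \frac{143}{184} = \frac{7001609}{184}$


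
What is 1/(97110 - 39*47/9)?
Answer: 3/290719 ≈ 1.0319e-5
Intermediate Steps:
1/(97110 - 39*47/9) = 1/(97110 - 1833*1/9) = 1/(97110 - 611/3) = 1/(290719/3) = 3/290719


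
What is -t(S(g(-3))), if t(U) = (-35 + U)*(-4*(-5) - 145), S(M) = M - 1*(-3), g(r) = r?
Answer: -4375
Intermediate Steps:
S(M) = 3 + M (S(M) = M + 3 = 3 + M)
t(U) = 4375 - 125*U (t(U) = (-35 + U)*(20 - 145) = (-35 + U)*(-125) = 4375 - 125*U)
-t(S(g(-3))) = -(4375 - 125*(3 - 3)) = -(4375 - 125*0) = -(4375 + 0) = -1*4375 = -4375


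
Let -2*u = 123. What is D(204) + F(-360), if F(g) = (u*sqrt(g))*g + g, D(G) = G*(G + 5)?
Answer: 42276 + 132840*I*sqrt(10) ≈ 42276.0 + 4.2008e+5*I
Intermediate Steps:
u = -123/2 (u = -1/2*123 = -123/2 ≈ -61.500)
D(G) = G*(5 + G)
F(g) = g - 123*g**(3/2)/2 (F(g) = (-123*sqrt(g)/2)*g + g = -123*g**(3/2)/2 + g = g - 123*g**(3/2)/2)
D(204) + F(-360) = 204*(5 + 204) + (-360 - (-132840)*I*sqrt(10)) = 204*209 + (-360 - (-132840)*I*sqrt(10)) = 42636 + (-360 + 132840*I*sqrt(10)) = 42276 + 132840*I*sqrt(10)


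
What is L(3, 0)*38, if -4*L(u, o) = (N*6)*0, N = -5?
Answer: 0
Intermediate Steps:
L(u, o) = 0 (L(u, o) = -(-5*6)*0/4 = -(-15)*0/2 = -¼*0 = 0)
L(3, 0)*38 = 0*38 = 0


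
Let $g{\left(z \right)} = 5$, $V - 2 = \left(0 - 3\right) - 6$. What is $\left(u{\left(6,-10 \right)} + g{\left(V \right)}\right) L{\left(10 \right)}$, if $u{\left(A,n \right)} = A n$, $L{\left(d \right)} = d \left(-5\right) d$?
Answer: $27500$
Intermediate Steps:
$V = -7$ ($V = 2 + \left(\left(0 - 3\right) - 6\right) = 2 - 9 = -7$)
$L{\left(d \right)} = - 5 d^{2}$ ($L{\left(d \right)} = - 5 d d = - 5 d^{2}$)
$\left(u{\left(6,-10 \right)} + g{\left(V \right)}\right) L{\left(10 \right)} = \left(6 \left(-10\right) + 5\right) \left(- 5 \cdot 10^{2}\right) = \left(-60 + 5\right) \left(\left(-5\right) 100\right) = \left(-55\right) \left(-500\right) = 27500$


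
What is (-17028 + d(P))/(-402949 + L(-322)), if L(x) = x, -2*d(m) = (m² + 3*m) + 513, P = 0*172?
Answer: 34569/806542 ≈ 0.042861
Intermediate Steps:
P = 0
d(m) = -513/2 - 3*m/2 - m²/2 (d(m) = -((m² + 3*m) + 513)/2 = -(513 + m² + 3*m)/2 = -513/2 - 3*m/2 - m²/2)
(-17028 + d(P))/(-402949 + L(-322)) = (-17028 + (-513/2 - 3/2*0 - ½*0²))/(-402949 - 322) = (-17028 + (-513/2 + 0 - ½*0))/(-403271) = (-17028 + (-513/2 + 0 + 0))*(-1/403271) = (-17028 - 513/2)*(-1/403271) = -34569/2*(-1/403271) = 34569/806542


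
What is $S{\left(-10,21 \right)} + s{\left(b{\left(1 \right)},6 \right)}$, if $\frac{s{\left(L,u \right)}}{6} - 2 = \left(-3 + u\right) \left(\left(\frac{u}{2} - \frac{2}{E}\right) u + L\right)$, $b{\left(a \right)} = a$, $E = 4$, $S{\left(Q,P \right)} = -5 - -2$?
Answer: $297$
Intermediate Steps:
$S{\left(Q,P \right)} = -3$ ($S{\left(Q,P \right)} = -5 + 2 = -3$)
$s{\left(L,u \right)} = 12 + 6 \left(-3 + u\right) \left(L + u \left(- \frac{1}{2} + \frac{u}{2}\right)\right)$ ($s{\left(L,u \right)} = 12 + 6 \left(-3 + u\right) \left(\left(\frac{u}{2} - \frac{2}{4}\right) u + L\right) = 12 + 6 \left(-3 + u\right) \left(\left(u \frac{1}{2} - \frac{1}{2}\right) u + L\right) = 12 + 6 \left(-3 + u\right) \left(\left(\frac{u}{2} - \frac{1}{2}\right) u + L\right) = 12 + 6 \left(-3 + u\right) \left(\left(- \frac{1}{2} + \frac{u}{2}\right) u + L\right) = 12 + 6 \left(-3 + u\right) \left(u \left(- \frac{1}{2} + \frac{u}{2}\right) + L\right) = 12 + 6 \left(-3 + u\right) \left(L + u \left(- \frac{1}{2} + \frac{u}{2}\right)\right)$)
$S{\left(-10,21 \right)} + s{\left(b{\left(1 \right)},6 \right)} = -3 + \left(12 - 18 - 12 \cdot 6^{2} + 3 \cdot 6^{3} + 9 \cdot 6 + 6 \cdot 1 \cdot 6\right) = -3 + \left(12 - 18 - 432 + 3 \cdot 216 + 54 + 36\right) = -3 + \left(12 - 18 - 432 + 648 + 54 + 36\right) = -3 + 300 = 297$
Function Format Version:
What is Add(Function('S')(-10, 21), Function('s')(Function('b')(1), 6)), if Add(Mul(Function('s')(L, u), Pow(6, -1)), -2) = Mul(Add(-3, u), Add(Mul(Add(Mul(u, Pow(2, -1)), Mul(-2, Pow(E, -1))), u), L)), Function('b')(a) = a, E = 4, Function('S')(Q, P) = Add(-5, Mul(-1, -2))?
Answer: 297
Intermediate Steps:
Function('S')(Q, P) = -3 (Function('S')(Q, P) = Add(-5, 2) = -3)
Function('s')(L, u) = Add(12, Mul(6, Add(-3, u), Add(L, Mul(u, Add(Rational(-1, 2), Mul(Rational(1, 2), u)))))) (Function('s')(L, u) = Add(12, Mul(6, Mul(Add(-3, u), Add(Mul(Add(Mul(u, Pow(2, -1)), Mul(-2, Pow(4, -1))), u), L)))) = Add(12, Mul(6, Mul(Add(-3, u), Add(Mul(Add(Mul(u, Rational(1, 2)), Mul(-2, Rational(1, 4))), u), L)))) = Add(12, Mul(6, Mul(Add(-3, u), Add(Mul(Add(Mul(Rational(1, 2), u), Rational(-1, 2)), u), L)))) = Add(12, Mul(6, Mul(Add(-3, u), Add(Mul(Add(Rational(-1, 2), Mul(Rational(1, 2), u)), u), L)))) = Add(12, Mul(6, Mul(Add(-3, u), Add(Mul(u, Add(Rational(-1, 2), Mul(Rational(1, 2), u))), L)))) = Add(12, Mul(6, Mul(Add(-3, u), Add(L, Mul(u, Add(Rational(-1, 2), Mul(Rational(1, 2), u))))))) = Add(12, Mul(6, Add(-3, u), Add(L, Mul(u, Add(Rational(-1, 2), Mul(Rational(1, 2), u)))))))
Add(Function('S')(-10, 21), Function('s')(Function('b')(1), 6)) = Add(-3, Add(12, Mul(-18, 1), Mul(-12, Pow(6, 2)), Mul(3, Pow(6, 3)), Mul(9, 6), Mul(6, 1, 6))) = Add(-3, Add(12, -18, Mul(-12, 36), Mul(3, 216), 54, 36)) = Add(-3, Add(12, -18, -432, 648, 54, 36)) = Add(-3, 300) = 297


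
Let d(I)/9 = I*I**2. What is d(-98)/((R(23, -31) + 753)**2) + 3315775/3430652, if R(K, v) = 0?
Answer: -3020005076409/216134506652 ≈ -13.973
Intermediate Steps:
d(I) = 9*I**3 (d(I) = 9*(I*I**2) = 9*I**3)
d(-98)/((R(23, -31) + 753)**2) + 3315775/3430652 = (9*(-98)**3)/((0 + 753)**2) + 3315775/3430652 = (9*(-941192))/(753**2) + 3315775*(1/3430652) = -8470728/567009 + 3315775/3430652 = -8470728*1/567009 + 3315775/3430652 = -941192/63001 + 3315775/3430652 = -3020005076409/216134506652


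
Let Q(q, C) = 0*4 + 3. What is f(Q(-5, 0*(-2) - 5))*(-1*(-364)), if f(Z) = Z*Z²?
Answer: 9828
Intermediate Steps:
Q(q, C) = 3 (Q(q, C) = 0 + 3 = 3)
f(Z) = Z³
f(Q(-5, 0*(-2) - 5))*(-1*(-364)) = 3³*(-1*(-364)) = 27*364 = 9828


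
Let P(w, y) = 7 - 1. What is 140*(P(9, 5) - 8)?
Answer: -280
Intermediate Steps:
P(w, y) = 6
140*(P(9, 5) - 8) = 140*(6 - 8) = 140*(-2) = -280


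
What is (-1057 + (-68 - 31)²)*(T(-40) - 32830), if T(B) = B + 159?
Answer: -286024984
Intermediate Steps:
T(B) = 159 + B
(-1057 + (-68 - 31)²)*(T(-40) - 32830) = (-1057 + (-68 - 31)²)*((159 - 40) - 32830) = (-1057 + (-99)²)*(119 - 32830) = (-1057 + 9801)*(-32711) = 8744*(-32711) = -286024984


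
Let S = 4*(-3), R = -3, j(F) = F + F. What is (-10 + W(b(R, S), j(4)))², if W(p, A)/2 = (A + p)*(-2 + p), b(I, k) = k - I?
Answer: 144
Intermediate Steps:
j(F) = 2*F
S = -12
W(p, A) = 2*(-2 + p)*(A + p) (W(p, A) = 2*((A + p)*(-2 + p)) = 2*((-2 + p)*(A + p)) = 2*(-2 + p)*(A + p))
(-10 + W(b(R, S), j(4)))² = (-10 + (-8*4 - 4*(-12 - 1*(-3)) + 2*(-12 - 1*(-3))² + 2*(2*4)*(-12 - 1*(-3))))² = (-10 + (-4*8 - 4*(-12 + 3) + 2*(-12 + 3)² + 2*8*(-12 + 3)))² = (-10 + (-32 - 4*(-9) + 2*(-9)² + 2*8*(-9)))² = (-10 + (-32 + 36 + 2*81 - 144))² = (-10 + (-32 + 36 + 162 - 144))² = (-10 + 22)² = 12² = 144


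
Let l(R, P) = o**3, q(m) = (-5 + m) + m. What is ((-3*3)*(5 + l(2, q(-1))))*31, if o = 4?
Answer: -19251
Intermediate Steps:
q(m) = -5 + 2*m
l(R, P) = 64 (l(R, P) = 4**3 = 64)
((-3*3)*(5 + l(2, q(-1))))*31 = ((-3*3)*(5 + 64))*31 = -9*69*31 = -621*31 = -19251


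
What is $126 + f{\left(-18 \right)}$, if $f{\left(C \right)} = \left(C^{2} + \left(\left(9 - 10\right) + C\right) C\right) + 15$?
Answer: $807$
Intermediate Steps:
$f{\left(C \right)} = 15 + C^{2} + C \left(-1 + C\right)$ ($f{\left(C \right)} = \left(C^{2} + \left(-1 + C\right) C\right) + 15 = \left(C^{2} + C \left(-1 + C\right)\right) + 15 = 15 + C^{2} + C \left(-1 + C\right)$)
$126 + f{\left(-18 \right)} = 126 + \left(15 - -18 + 2 \left(-18\right)^{2}\right) = 126 + \left(15 + 18 + 2 \cdot 324\right) = 126 + \left(15 + 18 + 648\right) = 126 + 681 = 807$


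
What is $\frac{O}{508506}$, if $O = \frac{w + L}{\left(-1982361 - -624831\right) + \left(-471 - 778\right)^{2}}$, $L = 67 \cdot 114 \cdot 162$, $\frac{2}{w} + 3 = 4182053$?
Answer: $\frac{2587342329901}{215287162962624150} \approx 1.2018 \cdot 10^{-5}$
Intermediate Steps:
$w = \frac{1}{2091025}$ ($w = \frac{2}{-3 + 4182053} = \frac{2}{4182050} = 2 \cdot \frac{1}{4182050} = \frac{1}{2091025} \approx 4.7823 \cdot 10^{-7}$)
$L = 1237356$ ($L = 7638 \cdot 162 = 1237356$)
$O = \frac{2587342329901}{423371922775}$ ($O = \frac{\frac{1}{2091025} + 1237356}{\left(-1982361 - -624831\right) + \left(-471 - 778\right)^{2}} = \frac{2587342329901}{2091025 \left(\left(-1982361 + 624831\right) + \left(-1249\right)^{2}\right)} = \frac{2587342329901}{2091025 \left(-1357530 + 1560001\right)} = \frac{2587342329901}{2091025 \cdot 202471} = \frac{2587342329901}{2091025} \cdot \frac{1}{202471} = \frac{2587342329901}{423371922775} \approx 6.1113$)
$\frac{O}{508506} = \frac{2587342329901}{423371922775 \cdot 508506} = \frac{2587342329901}{423371922775} \cdot \frac{1}{508506} = \frac{2587342329901}{215287162962624150}$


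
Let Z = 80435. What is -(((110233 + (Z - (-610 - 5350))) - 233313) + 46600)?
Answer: -9915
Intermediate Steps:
-(((110233 + (Z - (-610 - 5350))) - 233313) + 46600) = -(((110233 + (80435 - (-610 - 5350))) - 233313) + 46600) = -(((110233 + (80435 - 1*(-5960))) - 233313) + 46600) = -(((110233 + (80435 + 5960)) - 233313) + 46600) = -(((110233 + 86395) - 233313) + 46600) = -((196628 - 233313) + 46600) = -(-36685 + 46600) = -1*9915 = -9915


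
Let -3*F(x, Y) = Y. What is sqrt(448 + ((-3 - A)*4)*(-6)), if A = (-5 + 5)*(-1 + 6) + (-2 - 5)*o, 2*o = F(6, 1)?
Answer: 2*sqrt(137) ≈ 23.409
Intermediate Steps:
F(x, Y) = -Y/3
o = -1/6 (o = (-1/3*1)/2 = (1/2)*(-1/3) = -1/6 ≈ -0.16667)
A = 7/6 (A = (-5 + 5)*(-1 + 6) + (-2 - 5)*(-1/6) = 0*5 - 7*(-1/6) = 0 + 7/6 = 7/6 ≈ 1.1667)
sqrt(448 + ((-3 - A)*4)*(-6)) = sqrt(448 + ((-3 - 1*7/6)*4)*(-6)) = sqrt(448 + ((-3 - 7/6)*4)*(-6)) = sqrt(448 - 25/6*4*(-6)) = sqrt(448 - 50/3*(-6)) = sqrt(448 + 100) = sqrt(548) = 2*sqrt(137)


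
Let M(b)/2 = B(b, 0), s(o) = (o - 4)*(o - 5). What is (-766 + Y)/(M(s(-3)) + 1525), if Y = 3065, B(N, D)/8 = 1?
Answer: 2299/1541 ≈ 1.4919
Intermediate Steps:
B(N, D) = 8 (B(N, D) = 8*1 = 8)
s(o) = (-5 + o)*(-4 + o) (s(o) = (-4 + o)*(-5 + o) = (-5 + o)*(-4 + o))
M(b) = 16 (M(b) = 2*8 = 16)
(-766 + Y)/(M(s(-3)) + 1525) = (-766 + 3065)/(16 + 1525) = 2299/1541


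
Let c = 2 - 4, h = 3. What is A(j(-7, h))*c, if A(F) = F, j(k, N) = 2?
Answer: -4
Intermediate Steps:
c = -2
A(j(-7, h))*c = 2*(-2) = -4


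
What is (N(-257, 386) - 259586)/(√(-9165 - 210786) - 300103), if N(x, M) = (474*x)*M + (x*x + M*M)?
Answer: 14124734527767/90062030560 + 141198867*I*√24439/90062030560 ≈ 156.83 + 0.24509*I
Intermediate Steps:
N(x, M) = M² + x² + 474*M*x (N(x, M) = 474*M*x + (x² + M²) = 474*M*x + (M² + x²) = M² + x² + 474*M*x)
(N(-257, 386) - 259586)/(√(-9165 - 210786) - 300103) = ((386² + (-257)² + 474*386*(-257)) - 259586)/(√(-9165 - 210786) - 300103) = ((148996 + 66049 - 47021748) - 259586)/(√(-219951) - 300103) = (-46806703 - 259586)/(3*I*√24439 - 300103) = -47066289/(-300103 + 3*I*√24439)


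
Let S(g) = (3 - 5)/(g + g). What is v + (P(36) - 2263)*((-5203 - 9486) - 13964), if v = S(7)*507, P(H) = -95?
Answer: 472945911/7 ≈ 6.7564e+7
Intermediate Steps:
S(g) = -1/g (S(g) = -2*1/(2*g) = -1/g)
v = -507/7 (v = -1/7*507 = -1*⅐*507 = -⅐*507 = -507/7 ≈ -72.429)
v + (P(36) - 2263)*((-5203 - 9486) - 13964) = -507/7 + (-95 - 2263)*((-5203 - 9486) - 13964) = -507/7 - 2358*(-14689 - 13964) = -507/7 - 2358*(-28653) = -507/7 + 67563774 = 472945911/7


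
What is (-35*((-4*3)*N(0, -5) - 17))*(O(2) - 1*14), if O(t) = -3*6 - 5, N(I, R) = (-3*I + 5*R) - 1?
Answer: 382025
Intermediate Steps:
N(I, R) = -1 - 3*I + 5*R
O(t) = -23 (O(t) = -18 - 5 = -23)
(-35*((-4*3)*N(0, -5) - 17))*(O(2) - 1*14) = (-35*((-4*3)*(-1 - 3*0 + 5*(-5)) - 17))*(-23 - 1*14) = (-35*(-12*(-1 + 0 - 25) - 17))*(-23 - 14) = -35*(-12*(-26) - 17)*(-37) = -35*(312 - 17)*(-37) = -35*295*(-37) = -10325*(-37) = 382025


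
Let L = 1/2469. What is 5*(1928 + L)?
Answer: 23801165/2469 ≈ 9640.0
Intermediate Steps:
L = 1/2469 ≈ 0.00040502
5*(1928 + L) = 5*(1928 + 1/2469) = 5*(4760233/2469) = 23801165/2469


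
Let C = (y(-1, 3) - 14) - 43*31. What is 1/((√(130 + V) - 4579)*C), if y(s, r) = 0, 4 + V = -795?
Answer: 4579/28243774770 + I*√669/28243774770 ≈ 1.6212e-7 + 9.1578e-10*I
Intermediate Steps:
V = -799 (V = -4 - 795 = -799)
C = -1347 (C = (0 - 14) - 43*31 = -14 - 1333 = -1347)
1/((√(130 + V) - 4579)*C) = 1/(√(130 - 799) - 4579*(-1347)) = -1/1347/(√(-669) - 4579) = -1/1347/(I*√669 - 4579) = -1/1347/(-4579 + I*√669) = -1/(1347*(-4579 + I*√669))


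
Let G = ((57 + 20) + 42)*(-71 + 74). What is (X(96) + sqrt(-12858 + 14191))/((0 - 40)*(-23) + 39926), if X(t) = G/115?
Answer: 357/4697290 + sqrt(1333)/40846 ≈ 0.00096985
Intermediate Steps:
G = 357 (G = (77 + 42)*3 = 119*3 = 357)
X(t) = 357/115
(X(96) + sqrt(-12858 + 14191))/((0 - 40)*(-23) + 39926) = (357/115 + sqrt(-12858 + 14191))/((0 - 40)*(-23) + 39926) = (357/115 + sqrt(1333))/(-40*(-23) + 39926) = (357/115 + sqrt(1333))/(920 + 39926) = (357/115 + sqrt(1333))/40846 = (357/115 + sqrt(1333))*(1/40846) = 357/4697290 + sqrt(1333)/40846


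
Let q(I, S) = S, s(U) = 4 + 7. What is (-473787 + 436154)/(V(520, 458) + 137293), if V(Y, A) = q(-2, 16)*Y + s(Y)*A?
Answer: -37633/150651 ≈ -0.24980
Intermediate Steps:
s(U) = 11
V(Y, A) = 11*A + 16*Y (V(Y, A) = 16*Y + 11*A = 11*A + 16*Y)
(-473787 + 436154)/(V(520, 458) + 137293) = (-473787 + 436154)/((11*458 + 16*520) + 137293) = -37633/((5038 + 8320) + 137293) = -37633/(13358 + 137293) = -37633/150651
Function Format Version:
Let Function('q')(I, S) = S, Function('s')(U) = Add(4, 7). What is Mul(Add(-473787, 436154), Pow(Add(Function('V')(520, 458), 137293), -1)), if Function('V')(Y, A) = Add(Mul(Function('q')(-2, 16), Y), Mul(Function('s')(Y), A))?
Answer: Rational(-37633, 150651) ≈ -0.24980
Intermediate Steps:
Function('s')(U) = 11
Function('V')(Y, A) = Add(Mul(11, A), Mul(16, Y)) (Function('V')(Y, A) = Add(Mul(16, Y), Mul(11, A)) = Add(Mul(11, A), Mul(16, Y)))
Mul(Add(-473787, 436154), Pow(Add(Function('V')(520, 458), 137293), -1)) = Mul(Add(-473787, 436154), Pow(Add(Add(Mul(11, 458), Mul(16, 520)), 137293), -1)) = Mul(-37633, Pow(Add(Add(5038, 8320), 137293), -1)) = Mul(-37633, Pow(Add(13358, 137293), -1)) = Mul(-37633, Pow(150651, -1)) = Mul(-37633, Rational(1, 150651)) = Rational(-37633, 150651)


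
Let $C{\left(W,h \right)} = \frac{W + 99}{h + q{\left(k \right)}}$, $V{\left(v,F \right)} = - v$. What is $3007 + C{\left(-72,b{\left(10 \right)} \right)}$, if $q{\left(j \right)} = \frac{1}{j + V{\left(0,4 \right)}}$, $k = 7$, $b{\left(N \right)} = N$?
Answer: $\frac{213686}{71} \approx 3009.7$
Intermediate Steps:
$q{\left(j \right)} = \frac{1}{j}$ ($q{\left(j \right)} = \frac{1}{j - 0} = \frac{1}{j + 0} = \frac{1}{j}$)
$C{\left(W,h \right)} = \frac{99 + W}{\frac{1}{7} + h}$ ($C{\left(W,h \right)} = \frac{W + 99}{h + \frac{1}{7}} = \frac{99 + W}{h + \frac{1}{7}} = \frac{99 + W}{\frac{1}{7} + h}$)
$3007 + C{\left(-72,b{\left(10 \right)} \right)} = 3007 + \frac{7 \left(99 - 72\right)}{1 + 7 \cdot 10} = 3007 + 7 \frac{1}{1 + 70} \cdot 27 = 3007 + 7 \cdot \frac{1}{71} \cdot 27 = 3007 + \frac{189}{71} = \frac{213686}{71}$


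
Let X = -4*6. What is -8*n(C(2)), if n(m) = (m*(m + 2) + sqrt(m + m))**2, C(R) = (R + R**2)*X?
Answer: -3344963328 - 3926016*I*sqrt(2) ≈ -3.345e+9 - 5.5522e+6*I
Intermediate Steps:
X = -24
C(R) = -24*R - 24*R**2 (C(R) = (R + R**2)*(-24) = -24*R - 24*R**2)
n(m) = (m*(2 + m) + sqrt(2)*sqrt(m))**2 (n(m) = (m*(2 + m) + sqrt(2*m))**2 = (m*(2 + m) + sqrt(2)*sqrt(m))**2)
-8*n(C(2)) = -8*((-24*2*(1 + 2))**2 + 2*(-24*2*(1 + 2)) + sqrt(2)*sqrt(-24*2*(1 + 2)))**2 = -8*((-24*2*3)**2 + 2*(-24*2*3) + sqrt(2)*sqrt(-24*2*3))**2 = -8*((-144)**2 + 2*(-144) + sqrt(2)*sqrt(-144))**2 = -8*(20736 - 288 + sqrt(2)*(12*I))**2 = -8*(20736 - 288 + 12*I*sqrt(2))**2 = -8*(20448 + 12*I*sqrt(2))**2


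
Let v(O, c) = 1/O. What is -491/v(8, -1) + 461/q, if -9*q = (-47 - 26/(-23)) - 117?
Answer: -14618861/3746 ≈ -3902.5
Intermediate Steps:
q = 3746/207 (q = -((-47 - 26/(-23)) - 117)/9 = -((-47 - 26*(-1/23)) - 117)/9 = -((-47 + 26/23) - 117)/9 = -(-1055/23 - 117)/9 = -1/9*(-3746/23) = 3746/207 ≈ 18.097)
-491/v(8, -1) + 461/q = -491/(1/8) + 461/(3746/207) = -491/1/8 + 461*(207/3746) = -491*8 + 95427/3746 = -3928 + 95427/3746 = -14618861/3746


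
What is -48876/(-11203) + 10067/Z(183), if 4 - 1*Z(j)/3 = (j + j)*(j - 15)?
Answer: 8902495351/2066415756 ≈ 4.3082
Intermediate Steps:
Z(j) = 12 - 6*j*(-15 + j) (Z(j) = 12 - 3*(j + j)*(j - 15) = 12 - 3*2*j*(-15 + j) = 12 - 6*j*(-15 + j))
-48876/(-11203) + 10067/Z(183) = -48876/(-11203) + 10067/(12 - 6*183² + 90*183) = -48876*(-1/11203) + 10067/(12 - 6*33489 + 16470) = 48876/11203 + 10067/(12 - 200934 + 16470) = 48876/11203 + 10067/(-184452) = 48876/11203 + 10067*(-1/184452) = 48876/11203 - 10067/184452 = 8902495351/2066415756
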